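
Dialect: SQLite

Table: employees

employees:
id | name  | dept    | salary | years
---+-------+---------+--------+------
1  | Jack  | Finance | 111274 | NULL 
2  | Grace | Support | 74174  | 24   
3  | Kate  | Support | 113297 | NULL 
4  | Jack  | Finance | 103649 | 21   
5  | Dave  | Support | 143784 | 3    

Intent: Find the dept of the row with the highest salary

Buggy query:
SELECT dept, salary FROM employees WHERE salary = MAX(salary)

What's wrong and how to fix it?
Bug: WHERE is evaluated per row; an aggregate over the whole table isn't defined there

Fix: Wrap MAX in a scalar subquery so WHERE compares against a single value

Corrected query:
SELECT dept, salary FROM employees WHERE salary = (SELECT MAX(salary) FROM employees)

Result:
dept    | salary
--------+-------
Support | 143784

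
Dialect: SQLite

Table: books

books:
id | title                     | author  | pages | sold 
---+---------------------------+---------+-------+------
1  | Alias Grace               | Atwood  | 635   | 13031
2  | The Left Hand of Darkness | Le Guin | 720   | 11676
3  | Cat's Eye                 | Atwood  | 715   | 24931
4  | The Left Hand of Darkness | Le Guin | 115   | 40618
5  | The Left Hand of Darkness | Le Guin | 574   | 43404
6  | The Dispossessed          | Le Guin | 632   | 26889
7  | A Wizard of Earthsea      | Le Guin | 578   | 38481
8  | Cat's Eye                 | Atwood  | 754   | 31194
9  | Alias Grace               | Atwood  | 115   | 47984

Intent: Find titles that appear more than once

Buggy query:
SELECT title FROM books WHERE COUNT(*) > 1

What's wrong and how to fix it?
Bug: COUNT(*) is an aggregate and cannot be used in WHERE

Fix: Group first, then use HAVING for the count condition

Corrected query:
SELECT title FROM books GROUP BY title HAVING COUNT(*) > 1

Result:
title                    
-------------------------
Alias Grace              
Cat's Eye                
The Left Hand of Darkness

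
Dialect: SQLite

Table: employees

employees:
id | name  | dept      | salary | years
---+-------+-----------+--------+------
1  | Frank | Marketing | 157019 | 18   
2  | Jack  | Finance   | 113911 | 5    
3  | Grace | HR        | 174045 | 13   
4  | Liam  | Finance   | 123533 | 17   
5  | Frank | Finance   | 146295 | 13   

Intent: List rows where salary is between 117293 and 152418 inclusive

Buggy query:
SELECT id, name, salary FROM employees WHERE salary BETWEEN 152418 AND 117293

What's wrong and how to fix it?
Bug: BETWEEN expects the lower bound first; with 152418 AND 117293 the range is empty

Fix: Swap the bounds so the smaller value comes first

Corrected query:
SELECT id, name, salary FROM employees WHERE salary BETWEEN 117293 AND 152418

Result:
id | name  | salary
---+-------+-------
4  | Liam  | 123533
5  | Frank | 146295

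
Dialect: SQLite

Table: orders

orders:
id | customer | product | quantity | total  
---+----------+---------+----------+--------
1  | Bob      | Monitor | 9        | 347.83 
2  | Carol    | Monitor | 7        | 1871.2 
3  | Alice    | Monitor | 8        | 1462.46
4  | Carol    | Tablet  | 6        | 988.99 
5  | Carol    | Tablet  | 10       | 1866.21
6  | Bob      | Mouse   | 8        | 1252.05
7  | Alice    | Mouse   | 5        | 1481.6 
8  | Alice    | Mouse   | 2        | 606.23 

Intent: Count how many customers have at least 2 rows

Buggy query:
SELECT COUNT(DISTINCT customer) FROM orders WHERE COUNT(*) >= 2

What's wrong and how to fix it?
Bug: WHERE filters individual rows, not groups, so a group-level COUNT is invalid there

Fix: Use a subquery that GROUPs and filters with HAVING, then count its rows

Corrected query:
SELECT COUNT(*) FROM (SELECT customer FROM orders GROUP BY customer HAVING COUNT(*) >= 2)

Result:
COUNT(*)
--------
3       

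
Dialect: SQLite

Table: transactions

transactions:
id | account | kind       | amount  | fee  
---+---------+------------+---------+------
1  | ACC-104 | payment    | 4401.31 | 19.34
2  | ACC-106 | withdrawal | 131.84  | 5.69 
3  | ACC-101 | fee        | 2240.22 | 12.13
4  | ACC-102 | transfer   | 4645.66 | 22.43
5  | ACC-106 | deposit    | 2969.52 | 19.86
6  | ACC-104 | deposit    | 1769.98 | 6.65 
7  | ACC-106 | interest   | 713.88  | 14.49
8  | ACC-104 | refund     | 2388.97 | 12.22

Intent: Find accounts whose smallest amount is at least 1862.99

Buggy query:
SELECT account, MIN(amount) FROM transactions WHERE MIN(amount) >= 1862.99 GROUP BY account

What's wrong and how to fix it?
Bug: Aggregates like MIN are computed per group after WHERE runs

Fix: Use HAVING for the per-group MIN condition

Corrected query:
SELECT account, MIN(amount) FROM transactions GROUP BY account HAVING MIN(amount) >= 1862.99

Result:
account | MIN(amount)
--------+------------
ACC-101 | 2240.22    
ACC-102 | 4645.66    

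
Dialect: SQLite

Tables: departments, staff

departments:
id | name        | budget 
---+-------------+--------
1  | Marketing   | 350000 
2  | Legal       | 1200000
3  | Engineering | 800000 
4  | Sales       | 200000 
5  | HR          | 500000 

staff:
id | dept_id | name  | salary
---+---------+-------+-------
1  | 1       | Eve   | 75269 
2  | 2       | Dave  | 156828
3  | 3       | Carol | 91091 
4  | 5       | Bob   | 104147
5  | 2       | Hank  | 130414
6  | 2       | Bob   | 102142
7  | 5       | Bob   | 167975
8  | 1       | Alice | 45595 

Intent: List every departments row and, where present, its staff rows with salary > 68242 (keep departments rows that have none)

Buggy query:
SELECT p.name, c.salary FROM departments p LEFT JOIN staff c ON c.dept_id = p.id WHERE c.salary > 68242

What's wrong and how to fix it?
Bug: Filtering c.salary in WHERE discards the NULL rows produced by LEFT JOIN, turning it into an inner join

Fix: Move the right-table condition into the ON clause so unmatched parents are kept

Corrected query:
SELECT p.name, c.salary FROM departments p LEFT JOIN staff c ON c.dept_id = p.id AND c.salary > 68242

Result:
name        | salary
------------+-------
Marketing   | 75269 
Legal       | 102142
Legal       | 130414
Legal       | 156828
Engineering | 91091 
Sales       | NULL  
HR          | 104147
HR          | 167975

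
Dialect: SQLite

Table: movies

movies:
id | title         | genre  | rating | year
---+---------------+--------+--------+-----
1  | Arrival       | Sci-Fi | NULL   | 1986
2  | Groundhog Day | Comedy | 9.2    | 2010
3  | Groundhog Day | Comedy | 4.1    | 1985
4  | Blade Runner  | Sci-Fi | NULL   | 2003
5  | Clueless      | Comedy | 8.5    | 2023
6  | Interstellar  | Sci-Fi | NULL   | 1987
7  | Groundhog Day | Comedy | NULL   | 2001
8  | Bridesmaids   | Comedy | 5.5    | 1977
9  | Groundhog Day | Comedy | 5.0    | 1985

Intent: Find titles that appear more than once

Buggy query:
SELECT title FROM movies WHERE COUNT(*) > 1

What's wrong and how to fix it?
Bug: WHERE can't reference COUNT(*); aggregates are computed after WHERE

Fix: GROUP BY title, then filter groups with HAVING COUNT(*) > 1

Corrected query:
SELECT title FROM movies GROUP BY title HAVING COUNT(*) > 1

Result:
title        
-------------
Groundhog Day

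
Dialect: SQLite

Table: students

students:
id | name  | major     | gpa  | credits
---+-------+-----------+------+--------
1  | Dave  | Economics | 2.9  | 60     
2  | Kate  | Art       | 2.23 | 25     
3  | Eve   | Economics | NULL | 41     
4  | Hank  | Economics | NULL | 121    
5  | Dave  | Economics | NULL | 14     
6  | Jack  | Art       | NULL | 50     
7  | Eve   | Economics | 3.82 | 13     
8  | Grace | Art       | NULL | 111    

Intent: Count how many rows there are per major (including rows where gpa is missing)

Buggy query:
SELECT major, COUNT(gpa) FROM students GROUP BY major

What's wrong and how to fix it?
Bug: COUNT(gpa) skips NULLs, so groups with missing gpa are undercounted

Fix: Replace COUNT(gpa) with COUNT(*)

Corrected query:
SELECT major, COUNT(*) FROM students GROUP BY major

Result:
major     | COUNT(*)
----------+---------
Art       | 3       
Economics | 5       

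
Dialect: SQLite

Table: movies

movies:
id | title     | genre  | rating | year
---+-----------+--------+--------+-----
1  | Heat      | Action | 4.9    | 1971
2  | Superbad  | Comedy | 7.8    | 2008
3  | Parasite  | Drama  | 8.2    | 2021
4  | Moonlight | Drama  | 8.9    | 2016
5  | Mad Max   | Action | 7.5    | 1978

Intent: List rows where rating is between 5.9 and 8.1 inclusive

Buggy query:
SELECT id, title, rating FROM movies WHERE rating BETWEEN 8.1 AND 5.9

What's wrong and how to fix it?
Bug: The bounds are reversed; BETWEEN a AND b requires a <= b to match anything

Fix: Swap the bounds so the smaller value comes first

Corrected query:
SELECT id, title, rating FROM movies WHERE rating BETWEEN 5.9 AND 8.1

Result:
id | title    | rating
---+----------+-------
2  | Superbad | 7.8   
5  | Mad Max  | 7.5   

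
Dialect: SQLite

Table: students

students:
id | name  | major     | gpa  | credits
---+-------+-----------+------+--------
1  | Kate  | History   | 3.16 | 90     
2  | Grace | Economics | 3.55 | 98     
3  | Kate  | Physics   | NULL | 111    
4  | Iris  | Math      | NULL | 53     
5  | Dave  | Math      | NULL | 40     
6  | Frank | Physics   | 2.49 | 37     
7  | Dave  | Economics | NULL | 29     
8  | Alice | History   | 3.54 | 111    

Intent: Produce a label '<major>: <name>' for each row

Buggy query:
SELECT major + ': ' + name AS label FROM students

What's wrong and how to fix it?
Bug: SQLite uses || for string concatenation; + coerces text to numbers (yielding 0)

Fix: Use the || operator for string concatenation

Corrected query:
SELECT major || ': ' || name AS label FROM students

Result:
label           
----------------
History: Kate   
Economics: Grace
Physics: Kate   
Math: Iris      
Math: Dave      
Physics: Frank  
Economics: Dave 
History: Alice  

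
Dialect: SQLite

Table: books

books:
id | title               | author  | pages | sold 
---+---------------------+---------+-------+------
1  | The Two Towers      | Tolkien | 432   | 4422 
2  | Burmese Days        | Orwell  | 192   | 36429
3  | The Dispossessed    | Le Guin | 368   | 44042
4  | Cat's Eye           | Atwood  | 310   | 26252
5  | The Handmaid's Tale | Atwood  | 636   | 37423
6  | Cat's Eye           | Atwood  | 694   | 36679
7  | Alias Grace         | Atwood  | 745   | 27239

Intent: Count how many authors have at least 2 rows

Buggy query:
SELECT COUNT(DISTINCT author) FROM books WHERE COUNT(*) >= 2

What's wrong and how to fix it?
Bug: COUNT(*) cannot appear in WHERE; the per-group count doesn't exist yet

Fix: Group first with HAVING COUNT(*) >= 2, then COUNT the resulting groups

Corrected query:
SELECT COUNT(*) FROM (SELECT author FROM books GROUP BY author HAVING COUNT(*) >= 2)

Result:
COUNT(*)
--------
1       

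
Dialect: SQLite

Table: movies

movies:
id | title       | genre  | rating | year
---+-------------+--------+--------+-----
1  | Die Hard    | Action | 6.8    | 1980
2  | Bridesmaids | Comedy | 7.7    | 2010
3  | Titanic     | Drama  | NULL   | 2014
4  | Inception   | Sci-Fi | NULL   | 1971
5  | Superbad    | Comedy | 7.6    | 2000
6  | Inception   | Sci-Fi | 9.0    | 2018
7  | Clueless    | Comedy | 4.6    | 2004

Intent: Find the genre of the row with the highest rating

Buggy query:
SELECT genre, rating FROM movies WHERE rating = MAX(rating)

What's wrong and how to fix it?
Bug: MAX(rating) is an aggregate and cannot be used directly in WHERE

Fix: Use a subquery: WHERE rating = (SELECT MAX(rating) FROM movies)

Corrected query:
SELECT genre, rating FROM movies WHERE rating = (SELECT MAX(rating) FROM movies)

Result:
genre  | rating
-------+-------
Sci-Fi | 9     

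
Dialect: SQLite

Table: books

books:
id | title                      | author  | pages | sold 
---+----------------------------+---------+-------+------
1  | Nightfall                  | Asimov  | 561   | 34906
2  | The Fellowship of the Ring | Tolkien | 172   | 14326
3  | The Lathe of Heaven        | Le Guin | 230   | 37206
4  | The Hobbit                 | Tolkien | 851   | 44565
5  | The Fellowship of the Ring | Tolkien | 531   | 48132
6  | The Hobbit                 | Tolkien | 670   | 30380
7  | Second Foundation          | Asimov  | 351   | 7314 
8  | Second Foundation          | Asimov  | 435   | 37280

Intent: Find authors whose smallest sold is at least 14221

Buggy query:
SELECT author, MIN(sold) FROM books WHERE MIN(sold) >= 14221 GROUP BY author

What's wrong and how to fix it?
Bug: MIN() in WHERE is a misuse of aggregate

Fix: Replace WHERE with HAVING after the GROUP BY

Corrected query:
SELECT author, MIN(sold) FROM books GROUP BY author HAVING MIN(sold) >= 14221

Result:
author  | MIN(sold)
--------+----------
Le Guin | 37206    
Tolkien | 14326    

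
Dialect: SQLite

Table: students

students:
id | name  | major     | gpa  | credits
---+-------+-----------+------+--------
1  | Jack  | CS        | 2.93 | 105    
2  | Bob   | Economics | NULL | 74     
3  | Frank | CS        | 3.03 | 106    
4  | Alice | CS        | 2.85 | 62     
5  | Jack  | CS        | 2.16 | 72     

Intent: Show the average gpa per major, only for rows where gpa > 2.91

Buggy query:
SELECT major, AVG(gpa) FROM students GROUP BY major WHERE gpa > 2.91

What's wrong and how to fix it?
Bug: Row-level WHERE must come before GROUP BY in the clause order

Fix: Move the WHERE clause before GROUP BY

Corrected query:
SELECT major, AVG(gpa) FROM students WHERE gpa > 2.91 GROUP BY major

Result:
major | AVG(gpa)
------+---------
CS    | 2.98    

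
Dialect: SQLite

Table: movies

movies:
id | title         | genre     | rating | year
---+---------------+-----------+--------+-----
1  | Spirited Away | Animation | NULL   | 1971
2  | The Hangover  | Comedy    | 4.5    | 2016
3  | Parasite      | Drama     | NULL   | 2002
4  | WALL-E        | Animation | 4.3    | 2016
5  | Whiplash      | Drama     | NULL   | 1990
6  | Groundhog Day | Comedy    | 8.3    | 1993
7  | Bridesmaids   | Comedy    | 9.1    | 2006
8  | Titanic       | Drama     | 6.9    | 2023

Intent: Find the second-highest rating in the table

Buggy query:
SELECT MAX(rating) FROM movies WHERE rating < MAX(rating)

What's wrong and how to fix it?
Bug: The inner MAX is an aggregate inside WHERE, which is not allowed

Fix: Put the inner MAX in a scalar subquery

Corrected query:
SELECT MAX(rating) FROM movies WHERE rating < (SELECT MAX(rating) FROM movies)

Result:
MAX(rating)
-----------
8.3        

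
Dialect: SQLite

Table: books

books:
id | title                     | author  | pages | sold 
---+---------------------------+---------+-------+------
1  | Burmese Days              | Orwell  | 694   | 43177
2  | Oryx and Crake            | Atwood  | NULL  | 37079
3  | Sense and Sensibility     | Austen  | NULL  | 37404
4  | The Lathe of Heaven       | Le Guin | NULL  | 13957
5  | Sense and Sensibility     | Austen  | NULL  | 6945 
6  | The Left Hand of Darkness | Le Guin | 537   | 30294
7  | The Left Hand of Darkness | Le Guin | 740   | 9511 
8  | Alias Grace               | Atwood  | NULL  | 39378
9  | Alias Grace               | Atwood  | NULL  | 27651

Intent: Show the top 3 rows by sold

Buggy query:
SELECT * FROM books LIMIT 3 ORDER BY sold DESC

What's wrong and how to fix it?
Bug: LIMIT must come after ORDER BY

Fix: Sort with ORDER BY, then apply LIMIT

Corrected query:
SELECT * FROM books ORDER BY sold DESC LIMIT 3

Result:
id | title                 | author | pages | sold 
---+-----------------------+--------+-------+------
1  | Burmese Days          | Orwell | 694   | 43177
8  | Alias Grace           | Atwood | NULL  | 39378
3  | Sense and Sensibility | Austen | NULL  | 37404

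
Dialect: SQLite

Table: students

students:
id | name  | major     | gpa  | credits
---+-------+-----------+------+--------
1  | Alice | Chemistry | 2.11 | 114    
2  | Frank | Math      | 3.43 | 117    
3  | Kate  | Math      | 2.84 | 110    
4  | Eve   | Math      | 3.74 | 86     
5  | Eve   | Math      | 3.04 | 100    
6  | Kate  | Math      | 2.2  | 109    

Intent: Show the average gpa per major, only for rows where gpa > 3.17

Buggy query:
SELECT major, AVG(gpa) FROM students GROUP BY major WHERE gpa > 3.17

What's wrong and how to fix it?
Bug: WHERE cannot follow GROUP BY

Fix: Place WHERE between FROM and GROUP BY

Corrected query:
SELECT major, AVG(gpa) FROM students WHERE gpa > 3.17 GROUP BY major

Result:
major | AVG(gpa)
------+---------
Math  | 3.585   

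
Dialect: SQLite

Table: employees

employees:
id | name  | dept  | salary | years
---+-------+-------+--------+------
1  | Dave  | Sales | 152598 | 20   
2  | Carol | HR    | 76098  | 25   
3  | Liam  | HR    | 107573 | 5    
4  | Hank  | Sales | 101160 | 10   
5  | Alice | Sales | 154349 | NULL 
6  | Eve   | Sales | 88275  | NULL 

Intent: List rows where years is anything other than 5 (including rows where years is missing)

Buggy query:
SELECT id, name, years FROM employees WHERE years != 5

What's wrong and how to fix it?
Bug: 'years != 5' is unknown when years is NULL, so NULL rows are silently excluded

Fix: Handle NULL separately with IS NULL alongside the inequality

Corrected query:
SELECT id, name, years FROM employees WHERE years != 5 OR years IS NULL

Result:
id | name  | years
---+-------+------
1  | Dave  | 20   
2  | Carol | 25   
4  | Hank  | 10   
5  | Alice | NULL 
6  | Eve   | NULL 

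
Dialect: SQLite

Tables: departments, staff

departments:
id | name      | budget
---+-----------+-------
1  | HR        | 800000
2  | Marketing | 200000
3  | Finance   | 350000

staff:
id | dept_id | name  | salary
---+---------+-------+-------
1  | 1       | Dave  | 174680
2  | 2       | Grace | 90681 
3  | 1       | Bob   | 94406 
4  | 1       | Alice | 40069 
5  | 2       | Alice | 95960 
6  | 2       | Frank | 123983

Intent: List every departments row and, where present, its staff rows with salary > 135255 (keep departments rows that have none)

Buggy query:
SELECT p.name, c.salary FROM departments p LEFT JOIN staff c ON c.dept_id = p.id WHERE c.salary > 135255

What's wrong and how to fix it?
Bug: A WHERE condition on the right-hand table after LEFT JOIN drops unmatched parents

Fix: Put 'c.salary > 135255' in the JOIN's ON clause instead of WHERE

Corrected query:
SELECT p.name, c.salary FROM departments p LEFT JOIN staff c ON c.dept_id = p.id AND c.salary > 135255

Result:
name      | salary
----------+-------
HR        | 174680
Marketing | NULL  
Finance   | NULL  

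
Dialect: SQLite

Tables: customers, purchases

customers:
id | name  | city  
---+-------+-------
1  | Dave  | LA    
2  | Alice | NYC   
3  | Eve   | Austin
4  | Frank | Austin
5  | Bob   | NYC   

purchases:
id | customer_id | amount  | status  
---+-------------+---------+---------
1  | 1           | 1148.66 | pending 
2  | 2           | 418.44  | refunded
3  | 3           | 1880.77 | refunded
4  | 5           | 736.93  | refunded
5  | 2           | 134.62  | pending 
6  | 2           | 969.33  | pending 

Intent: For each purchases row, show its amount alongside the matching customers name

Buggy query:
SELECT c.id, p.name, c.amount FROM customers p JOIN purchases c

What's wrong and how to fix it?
Bug: JOIN with no ON clause produces a cartesian product; every purchases row pairs with every customers row

Fix: Add ON c.customer_id = p.id to the JOIN

Corrected query:
SELECT c.id, p.name, c.amount FROM customers p JOIN purchases c ON c.customer_id = p.id

Result:
id | name  | amount 
---+-------+--------
1  | Dave  | 1148.66
2  | Alice | 418.44 
3  | Eve   | 1880.77
4  | Bob   | 736.93 
5  | Alice | 134.62 
6  | Alice | 969.33 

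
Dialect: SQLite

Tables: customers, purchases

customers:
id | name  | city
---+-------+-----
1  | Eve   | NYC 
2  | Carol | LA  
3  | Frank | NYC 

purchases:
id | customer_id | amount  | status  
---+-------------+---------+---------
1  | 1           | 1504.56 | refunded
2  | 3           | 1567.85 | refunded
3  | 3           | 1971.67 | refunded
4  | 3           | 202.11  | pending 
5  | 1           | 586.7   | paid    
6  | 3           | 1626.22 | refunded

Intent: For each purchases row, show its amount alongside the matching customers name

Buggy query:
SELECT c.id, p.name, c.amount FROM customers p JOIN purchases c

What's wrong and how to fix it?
Bug: JOIN with no ON clause produces a cartesian product; every purchases row pairs with every customers row

Fix: Specify the join condition linking the foreign key to the parent id

Corrected query:
SELECT c.id, p.name, c.amount FROM customers p JOIN purchases c ON c.customer_id = p.id

Result:
id | name  | amount 
---+-------+--------
1  | Eve   | 1504.56
2  | Frank | 1567.85
3  | Frank | 1971.67
4  | Frank | 202.11 
5  | Eve   | 586.7  
6  | Frank | 1626.22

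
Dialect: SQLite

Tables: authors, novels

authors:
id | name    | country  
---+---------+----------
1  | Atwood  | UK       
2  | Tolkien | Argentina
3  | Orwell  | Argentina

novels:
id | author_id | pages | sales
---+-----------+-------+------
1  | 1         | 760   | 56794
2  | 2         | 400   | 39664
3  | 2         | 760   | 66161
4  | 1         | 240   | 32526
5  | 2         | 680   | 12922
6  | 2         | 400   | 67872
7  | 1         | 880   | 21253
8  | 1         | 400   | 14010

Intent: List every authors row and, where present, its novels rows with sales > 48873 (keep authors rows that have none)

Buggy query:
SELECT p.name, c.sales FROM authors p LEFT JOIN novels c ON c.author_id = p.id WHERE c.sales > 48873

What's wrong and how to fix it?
Bug: Filtering c.sales in WHERE discards the NULL rows produced by LEFT JOIN, turning it into an inner join

Fix: Put 'c.sales > 48873' in the JOIN's ON clause instead of WHERE

Corrected query:
SELECT p.name, c.sales FROM authors p LEFT JOIN novels c ON c.author_id = p.id AND c.sales > 48873

Result:
name    | sales
--------+------
Atwood  | 56794
Tolkien | 66161
Tolkien | 67872
Orwell  | NULL 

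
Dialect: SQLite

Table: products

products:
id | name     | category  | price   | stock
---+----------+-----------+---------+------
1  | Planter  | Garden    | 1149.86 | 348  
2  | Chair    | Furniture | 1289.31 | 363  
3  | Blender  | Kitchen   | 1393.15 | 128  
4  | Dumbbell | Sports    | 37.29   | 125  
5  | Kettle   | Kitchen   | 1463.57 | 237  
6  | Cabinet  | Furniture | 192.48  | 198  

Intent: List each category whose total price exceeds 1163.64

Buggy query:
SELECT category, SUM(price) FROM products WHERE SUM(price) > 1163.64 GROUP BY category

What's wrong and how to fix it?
Bug: SUM(price) is an aggregate, but WHERE filters rows before aggregation

Fix: Use HAVING (which filters groups after aggregation) instead of WHERE

Corrected query:
SELECT category, SUM(price) FROM products GROUP BY category HAVING SUM(price) > 1163.64

Result:
category  | SUM(price)
----------+-----------
Furniture | 1481.79   
Kitchen   | 2856.72   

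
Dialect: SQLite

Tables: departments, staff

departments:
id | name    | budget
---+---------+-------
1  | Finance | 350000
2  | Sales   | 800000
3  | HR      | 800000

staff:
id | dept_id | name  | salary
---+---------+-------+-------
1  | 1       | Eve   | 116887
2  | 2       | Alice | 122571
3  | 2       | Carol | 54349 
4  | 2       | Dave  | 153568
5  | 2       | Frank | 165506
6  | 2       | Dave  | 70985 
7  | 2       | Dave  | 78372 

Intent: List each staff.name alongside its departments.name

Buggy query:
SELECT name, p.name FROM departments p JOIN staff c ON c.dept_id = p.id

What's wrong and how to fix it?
Bug: Both tables have a 'name' column; the unqualified reference is ambiguous

Fix: Qualify the column with its table alias (c.name)

Corrected query:
SELECT c.name, p.name FROM departments p JOIN staff c ON c.dept_id = p.id

Result:
name  | name   
------+--------
Eve   | Finance
Alice | Sales  
Carol | Sales  
Dave  | Sales  
Frank | Sales  
Dave  | Sales  
Dave  | Sales  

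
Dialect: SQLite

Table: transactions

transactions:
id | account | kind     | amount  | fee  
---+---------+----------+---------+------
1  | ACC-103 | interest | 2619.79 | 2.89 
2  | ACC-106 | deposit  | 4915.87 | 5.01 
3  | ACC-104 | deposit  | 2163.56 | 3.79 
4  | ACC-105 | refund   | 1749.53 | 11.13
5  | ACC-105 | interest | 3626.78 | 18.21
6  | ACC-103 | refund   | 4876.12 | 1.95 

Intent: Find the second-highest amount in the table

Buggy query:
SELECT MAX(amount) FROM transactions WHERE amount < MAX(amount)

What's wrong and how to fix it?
Bug: MAX(amount) on the right of the comparison is an aggregate-in-WHERE error

Fix: Compute the overall MAX in a subquery, then take MAX of rows below it

Corrected query:
SELECT MAX(amount) FROM transactions WHERE amount < (SELECT MAX(amount) FROM transactions)

Result:
MAX(amount)
-----------
4876.12    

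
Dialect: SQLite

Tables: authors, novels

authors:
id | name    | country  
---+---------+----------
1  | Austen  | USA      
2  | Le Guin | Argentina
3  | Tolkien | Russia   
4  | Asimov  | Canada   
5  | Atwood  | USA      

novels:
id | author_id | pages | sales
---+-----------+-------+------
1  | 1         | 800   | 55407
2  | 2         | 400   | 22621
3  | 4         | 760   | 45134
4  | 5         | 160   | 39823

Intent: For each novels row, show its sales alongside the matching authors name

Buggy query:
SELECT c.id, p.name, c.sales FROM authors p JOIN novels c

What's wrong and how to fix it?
Bug: Missing join condition: each novels row is matched to all authors rows instead of just its own

Fix: Add ON c.author_id = p.id to the JOIN

Corrected query:
SELECT c.id, p.name, c.sales FROM authors p JOIN novels c ON c.author_id = p.id

Result:
id | name    | sales
---+---------+------
1  | Austen  | 55407
2  | Le Guin | 22621
3  | Asimov  | 45134
4  | Atwood  | 39823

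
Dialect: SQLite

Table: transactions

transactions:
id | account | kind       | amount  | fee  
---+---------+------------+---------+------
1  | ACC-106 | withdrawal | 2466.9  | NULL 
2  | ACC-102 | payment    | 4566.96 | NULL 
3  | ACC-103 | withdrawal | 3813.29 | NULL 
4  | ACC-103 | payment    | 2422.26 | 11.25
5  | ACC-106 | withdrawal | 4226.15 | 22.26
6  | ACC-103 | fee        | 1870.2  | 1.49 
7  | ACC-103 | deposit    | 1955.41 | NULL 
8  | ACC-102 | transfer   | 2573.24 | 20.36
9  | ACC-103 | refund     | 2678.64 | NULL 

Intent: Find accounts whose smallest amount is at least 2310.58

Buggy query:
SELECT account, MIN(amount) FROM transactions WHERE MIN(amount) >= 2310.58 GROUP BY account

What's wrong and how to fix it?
Bug: MIN() in WHERE is a misuse of aggregate

Fix: Use HAVING for the per-group MIN condition

Corrected query:
SELECT account, MIN(amount) FROM transactions GROUP BY account HAVING MIN(amount) >= 2310.58

Result:
account | MIN(amount)
--------+------------
ACC-102 | 2573.24    
ACC-106 | 2466.9     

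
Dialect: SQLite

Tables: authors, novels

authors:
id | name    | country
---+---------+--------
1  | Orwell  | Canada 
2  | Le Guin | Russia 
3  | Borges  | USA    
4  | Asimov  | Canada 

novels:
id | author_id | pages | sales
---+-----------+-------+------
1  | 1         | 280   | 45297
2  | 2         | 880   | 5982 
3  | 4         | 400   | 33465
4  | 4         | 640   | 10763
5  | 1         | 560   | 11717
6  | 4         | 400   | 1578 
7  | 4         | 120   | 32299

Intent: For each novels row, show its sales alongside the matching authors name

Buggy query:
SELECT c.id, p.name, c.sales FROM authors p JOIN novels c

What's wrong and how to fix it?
Bug: JOIN with no ON clause produces a cartesian product; every novels row pairs with every authors row

Fix: Specify the join condition linking the foreign key to the parent id

Corrected query:
SELECT c.id, p.name, c.sales FROM authors p JOIN novels c ON c.author_id = p.id

Result:
id | name    | sales
---+---------+------
1  | Orwell  | 45297
2  | Le Guin | 5982 
3  | Asimov  | 33465
4  | Asimov  | 10763
5  | Orwell  | 11717
6  | Asimov  | 1578 
7  | Asimov  | 32299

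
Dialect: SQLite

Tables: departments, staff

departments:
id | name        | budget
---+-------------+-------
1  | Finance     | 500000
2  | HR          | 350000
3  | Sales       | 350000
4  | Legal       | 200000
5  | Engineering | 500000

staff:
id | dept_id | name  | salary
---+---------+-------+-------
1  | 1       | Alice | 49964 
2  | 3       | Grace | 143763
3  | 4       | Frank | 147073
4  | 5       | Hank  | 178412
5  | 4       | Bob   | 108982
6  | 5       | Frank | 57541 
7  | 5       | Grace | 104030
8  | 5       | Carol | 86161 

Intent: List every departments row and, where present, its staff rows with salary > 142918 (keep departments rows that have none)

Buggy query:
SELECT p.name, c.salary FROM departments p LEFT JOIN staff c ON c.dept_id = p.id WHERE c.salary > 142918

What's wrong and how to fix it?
Bug: Filtering c.salary in WHERE discards the NULL rows produced by LEFT JOIN, turning it into an inner join

Fix: Move the right-table condition into the ON clause so unmatched parents are kept

Corrected query:
SELECT p.name, c.salary FROM departments p LEFT JOIN staff c ON c.dept_id = p.id AND c.salary > 142918

Result:
name        | salary
------------+-------
Finance     | NULL  
HR          | NULL  
Sales       | 143763
Legal       | 147073
Engineering | 178412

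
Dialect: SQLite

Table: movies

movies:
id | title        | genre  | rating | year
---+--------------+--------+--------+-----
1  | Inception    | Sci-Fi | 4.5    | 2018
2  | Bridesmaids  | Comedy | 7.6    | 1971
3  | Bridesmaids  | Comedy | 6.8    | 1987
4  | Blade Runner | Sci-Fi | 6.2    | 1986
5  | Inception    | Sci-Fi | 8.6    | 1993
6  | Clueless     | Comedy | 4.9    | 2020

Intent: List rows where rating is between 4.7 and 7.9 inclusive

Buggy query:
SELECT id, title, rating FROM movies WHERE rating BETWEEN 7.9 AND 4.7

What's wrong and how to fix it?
Bug: BETWEEN expects the lower bound first; with 7.9 AND 4.7 the range is empty

Fix: Swap the bounds so the smaller value comes first

Corrected query:
SELECT id, title, rating FROM movies WHERE rating BETWEEN 4.7 AND 7.9

Result:
id | title        | rating
---+--------------+-------
2  | Bridesmaids  | 7.6   
3  | Bridesmaids  | 6.8   
4  | Blade Runner | 6.2   
6  | Clueless     | 4.9   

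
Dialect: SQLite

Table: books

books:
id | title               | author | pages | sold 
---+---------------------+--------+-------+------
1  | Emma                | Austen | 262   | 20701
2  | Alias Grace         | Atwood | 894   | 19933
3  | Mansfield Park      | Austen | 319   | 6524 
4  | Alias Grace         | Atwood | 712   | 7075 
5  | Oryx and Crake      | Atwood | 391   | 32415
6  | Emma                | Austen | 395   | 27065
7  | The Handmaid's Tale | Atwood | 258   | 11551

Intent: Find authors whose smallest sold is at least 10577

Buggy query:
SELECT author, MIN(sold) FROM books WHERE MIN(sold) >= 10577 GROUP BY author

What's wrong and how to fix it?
Bug: Aggregates like MIN are computed per group after WHERE runs

Fix: Use HAVING for the per-group MIN condition

Corrected query:
SELECT author, MIN(sold) FROM books GROUP BY author HAVING MIN(sold) >= 10577

Result:
(no rows)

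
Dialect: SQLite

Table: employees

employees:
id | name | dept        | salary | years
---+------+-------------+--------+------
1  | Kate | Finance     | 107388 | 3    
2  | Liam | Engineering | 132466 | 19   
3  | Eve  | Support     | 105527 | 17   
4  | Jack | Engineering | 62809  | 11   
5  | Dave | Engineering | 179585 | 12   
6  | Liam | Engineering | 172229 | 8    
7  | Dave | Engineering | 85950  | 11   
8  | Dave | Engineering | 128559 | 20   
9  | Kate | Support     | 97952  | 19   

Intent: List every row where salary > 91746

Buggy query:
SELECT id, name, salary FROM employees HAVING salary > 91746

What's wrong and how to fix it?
Bug: This is a non-aggregate query (no GROUP BY, no aggregates), so in SQLite the HAVING clause is invalid here; a row-level condition belongs in WHERE

Fix: Use WHERE for row-level filtering

Corrected query:
SELECT id, name, salary FROM employees WHERE salary > 91746

Result:
id | name | salary
---+------+-------
1  | Kate | 107388
2  | Liam | 132466
3  | Eve  | 105527
5  | Dave | 179585
6  | Liam | 172229
8  | Dave | 128559
9  | Kate | 97952 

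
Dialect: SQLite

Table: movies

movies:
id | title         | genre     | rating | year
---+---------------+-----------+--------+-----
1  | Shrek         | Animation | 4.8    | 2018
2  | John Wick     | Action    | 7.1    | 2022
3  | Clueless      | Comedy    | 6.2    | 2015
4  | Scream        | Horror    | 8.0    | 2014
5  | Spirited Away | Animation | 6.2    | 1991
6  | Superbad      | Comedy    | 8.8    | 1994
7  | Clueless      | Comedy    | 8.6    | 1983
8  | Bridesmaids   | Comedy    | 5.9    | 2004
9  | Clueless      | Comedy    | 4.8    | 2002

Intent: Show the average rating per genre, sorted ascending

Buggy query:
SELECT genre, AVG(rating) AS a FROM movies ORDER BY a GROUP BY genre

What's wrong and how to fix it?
Bug: ORDER BY appears before GROUP BY; SQL clause order requires GROUP BY first

Fix: Reorder: SELECT … FROM … GROUP BY … ORDER BY …

Corrected query:
SELECT genre, AVG(rating) AS a FROM movies GROUP BY genre ORDER BY a

Result:
genre     | a   
----------+-----
Animation | 5.5 
Comedy    | 6.86
Action    | 7.1 
Horror    | 8   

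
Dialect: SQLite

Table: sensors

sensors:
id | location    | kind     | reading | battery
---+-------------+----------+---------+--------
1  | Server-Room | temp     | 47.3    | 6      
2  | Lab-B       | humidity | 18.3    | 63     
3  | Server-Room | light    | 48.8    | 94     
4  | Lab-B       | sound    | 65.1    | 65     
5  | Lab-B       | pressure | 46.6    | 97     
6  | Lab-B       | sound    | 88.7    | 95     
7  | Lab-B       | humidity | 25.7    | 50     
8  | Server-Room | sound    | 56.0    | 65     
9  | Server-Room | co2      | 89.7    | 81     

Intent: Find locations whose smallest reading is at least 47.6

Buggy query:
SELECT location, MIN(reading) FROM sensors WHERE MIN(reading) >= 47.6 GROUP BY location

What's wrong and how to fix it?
Bug: Aggregates like MIN are computed per group after WHERE runs

Fix: Replace WHERE with HAVING after the GROUP BY

Corrected query:
SELECT location, MIN(reading) FROM sensors GROUP BY location HAVING MIN(reading) >= 47.6

Result:
(no rows)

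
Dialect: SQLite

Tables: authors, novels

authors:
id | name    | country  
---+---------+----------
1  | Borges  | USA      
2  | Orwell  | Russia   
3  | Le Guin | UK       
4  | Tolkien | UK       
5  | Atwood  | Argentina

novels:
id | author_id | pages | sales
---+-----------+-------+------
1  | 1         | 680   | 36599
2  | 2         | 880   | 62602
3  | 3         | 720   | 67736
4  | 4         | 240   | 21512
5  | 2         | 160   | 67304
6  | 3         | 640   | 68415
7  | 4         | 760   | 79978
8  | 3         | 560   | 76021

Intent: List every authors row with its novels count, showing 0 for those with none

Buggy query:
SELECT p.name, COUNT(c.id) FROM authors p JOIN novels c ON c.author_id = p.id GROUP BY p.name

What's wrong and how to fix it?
Bug: An inner join excludes parents with zero children

Fix: Use LEFT JOIN so parents without children still appear (COUNT(c.id) gives 0)

Corrected query:
SELECT p.name, COUNT(c.id) FROM authors p LEFT JOIN novels c ON c.author_id = p.id GROUP BY p.name

Result:
name    | COUNT(c.id)
--------+------------
Atwood  | 0          
Borges  | 1          
Le Guin | 3          
Orwell  | 2          
Tolkien | 2          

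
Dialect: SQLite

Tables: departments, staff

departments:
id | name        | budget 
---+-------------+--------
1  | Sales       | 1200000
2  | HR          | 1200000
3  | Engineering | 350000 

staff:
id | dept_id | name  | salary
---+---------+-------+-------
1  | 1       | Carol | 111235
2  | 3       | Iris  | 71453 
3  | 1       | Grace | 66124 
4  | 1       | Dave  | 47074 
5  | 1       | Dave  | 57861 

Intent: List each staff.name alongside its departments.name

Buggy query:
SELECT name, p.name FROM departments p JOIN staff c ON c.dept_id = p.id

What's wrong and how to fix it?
Bug: 'name' exists in both joined tables, so the database can't tell which one is meant

Fix: Prefix ambiguous columns with the table alias

Corrected query:
SELECT c.name, p.name FROM departments p JOIN staff c ON c.dept_id = p.id

Result:
name  | name       
------+------------
Carol | Sales      
Iris  | Engineering
Grace | Sales      
Dave  | Sales      
Dave  | Sales      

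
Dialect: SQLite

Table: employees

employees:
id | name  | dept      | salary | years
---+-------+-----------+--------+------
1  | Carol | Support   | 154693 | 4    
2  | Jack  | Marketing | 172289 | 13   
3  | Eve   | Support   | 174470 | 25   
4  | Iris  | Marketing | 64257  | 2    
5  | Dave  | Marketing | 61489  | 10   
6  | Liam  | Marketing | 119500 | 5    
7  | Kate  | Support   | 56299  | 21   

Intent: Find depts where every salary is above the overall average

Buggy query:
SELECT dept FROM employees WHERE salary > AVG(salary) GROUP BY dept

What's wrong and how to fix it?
Bug: AVG() is an aggregate; it can't sit directly in WHERE

Fix: Compute the overall average in a scalar subquery and compare each group's MIN against it in HAVING

Corrected query:
SELECT dept FROM employees GROUP BY dept HAVING MIN(salary) > (SELECT AVG(salary) FROM employees)

Result:
(no rows)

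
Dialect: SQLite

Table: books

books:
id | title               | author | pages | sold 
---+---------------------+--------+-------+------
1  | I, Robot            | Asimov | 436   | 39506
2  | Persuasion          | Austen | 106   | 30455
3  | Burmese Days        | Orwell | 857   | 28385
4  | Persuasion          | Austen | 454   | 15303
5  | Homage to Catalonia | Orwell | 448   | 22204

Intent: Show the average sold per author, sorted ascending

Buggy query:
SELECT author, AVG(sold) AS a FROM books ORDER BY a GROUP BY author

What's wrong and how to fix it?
Bug: GROUP BY must precede ORDER BY

Fix: Reorder: SELECT … FROM … GROUP BY … ORDER BY …

Corrected query:
SELECT author, AVG(sold) AS a FROM books GROUP BY author ORDER BY a

Result:
author | a      
-------+--------
Austen | 22879  
Orwell | 25294.5
Asimov | 39506  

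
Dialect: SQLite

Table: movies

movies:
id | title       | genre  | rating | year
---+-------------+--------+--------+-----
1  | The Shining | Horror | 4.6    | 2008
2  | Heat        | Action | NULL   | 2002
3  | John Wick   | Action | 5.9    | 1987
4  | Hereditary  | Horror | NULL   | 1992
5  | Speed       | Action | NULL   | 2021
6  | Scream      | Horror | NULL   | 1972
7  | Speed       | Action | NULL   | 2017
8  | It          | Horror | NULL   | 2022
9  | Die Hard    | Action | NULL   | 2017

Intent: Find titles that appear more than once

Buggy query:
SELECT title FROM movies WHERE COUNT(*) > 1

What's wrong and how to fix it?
Bug: COUNT(*) is an aggregate and cannot be used in WHERE

Fix: GROUP BY title, then filter groups with HAVING COUNT(*) > 1

Corrected query:
SELECT title FROM movies GROUP BY title HAVING COUNT(*) > 1

Result:
title
-----
Speed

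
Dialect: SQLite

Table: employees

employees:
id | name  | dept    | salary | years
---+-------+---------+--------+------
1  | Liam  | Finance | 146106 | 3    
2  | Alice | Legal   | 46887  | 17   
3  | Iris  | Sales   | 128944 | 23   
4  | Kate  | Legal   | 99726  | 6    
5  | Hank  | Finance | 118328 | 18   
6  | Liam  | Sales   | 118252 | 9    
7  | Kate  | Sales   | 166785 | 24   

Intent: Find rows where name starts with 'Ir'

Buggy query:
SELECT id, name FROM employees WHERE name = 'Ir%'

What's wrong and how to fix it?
Bug: '=' compares the literal string including the % character; pattern matching needs LIKE

Fix: Replace '=' with LIKE so 'Ir%' is treated as a pattern

Corrected query:
SELECT id, name FROM employees WHERE name LIKE 'Ir%'

Result:
id | name
---+-----
3  | Iris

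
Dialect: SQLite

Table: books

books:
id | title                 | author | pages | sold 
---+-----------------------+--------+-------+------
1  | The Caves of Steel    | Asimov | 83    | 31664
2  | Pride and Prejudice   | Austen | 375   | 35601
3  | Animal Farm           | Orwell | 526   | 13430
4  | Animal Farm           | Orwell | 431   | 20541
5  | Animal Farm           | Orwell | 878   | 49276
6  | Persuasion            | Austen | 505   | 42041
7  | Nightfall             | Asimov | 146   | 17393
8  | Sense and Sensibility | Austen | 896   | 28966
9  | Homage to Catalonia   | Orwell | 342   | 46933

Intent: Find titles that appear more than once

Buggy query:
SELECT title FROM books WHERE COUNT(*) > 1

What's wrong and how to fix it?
Bug: COUNT(*) is an aggregate and cannot be used in WHERE

Fix: Group first, then use HAVING for the count condition

Corrected query:
SELECT title FROM books GROUP BY title HAVING COUNT(*) > 1

Result:
title      
-----------
Animal Farm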